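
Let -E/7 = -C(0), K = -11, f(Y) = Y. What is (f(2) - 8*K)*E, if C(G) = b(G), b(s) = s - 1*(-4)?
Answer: 2520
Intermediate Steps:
b(s) = 4 + s (b(s) = s + 4 = 4 + s)
C(G) = 4 + G
E = 28 (E = -(-7)*(4 + 0) = -(-7)*4 = -7*(-4) = 28)
(f(2) - 8*K)*E = (2 - 8*(-11))*28 = (2 + 88)*28 = 90*28 = 2520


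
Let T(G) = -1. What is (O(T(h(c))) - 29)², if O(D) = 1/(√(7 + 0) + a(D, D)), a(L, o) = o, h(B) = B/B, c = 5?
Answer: 7484/9 - 173*√7/18 ≈ 806.13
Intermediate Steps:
h(B) = 1
O(D) = 1/(D + √7) (O(D) = 1/(√(7 + 0) + D) = 1/(√7 + D) = 1/(D + √7))
(O(T(h(c))) - 29)² = (1/(-1 + √7) - 29)² = (-29 + 1/(-1 + √7))²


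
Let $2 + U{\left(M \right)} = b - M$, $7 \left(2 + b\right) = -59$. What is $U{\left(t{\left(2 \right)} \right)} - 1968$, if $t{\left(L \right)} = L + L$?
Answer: $- \frac{13891}{7} \approx -1984.4$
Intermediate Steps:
$b = - \frac{73}{7}$ ($b = -2 + \frac{1}{7} \left(-59\right) = -2 - \frac{59}{7} = - \frac{73}{7} \approx -10.429$)
$t{\left(L \right)} = 2 L$
$U{\left(M \right)} = - \frac{87}{7} - M$ ($U{\left(M \right)} = -2 - \left(\frac{73}{7} + M\right) = - \frac{87}{7} - M$)
$U{\left(t{\left(2 \right)} \right)} - 1968 = \left(- \frac{87}{7} - 2 \cdot 2\right) - 1968 = \left(- \frac{87}{7} - 4\right) - 1968 = - \frac{115}{7} - 1968 = - \frac{13891}{7}$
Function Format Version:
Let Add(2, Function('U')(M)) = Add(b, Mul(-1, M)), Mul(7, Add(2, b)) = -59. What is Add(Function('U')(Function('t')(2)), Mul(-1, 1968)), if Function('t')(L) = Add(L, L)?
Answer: Rational(-13891, 7) ≈ -1984.4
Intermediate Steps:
b = Rational(-73, 7) (b = Add(-2, Mul(Rational(1, 7), -59)) = Add(-2, Rational(-59, 7)) = Rational(-73, 7) ≈ -10.429)
Function('t')(L) = Mul(2, L)
Function('U')(M) = Add(Rational(-87, 7), Mul(-1, M)) (Function('U')(M) = Add(-2, Add(Rational(-73, 7), Mul(-1, M))) = Add(Rational(-87, 7), Mul(-1, M)))
Add(Function('U')(Function('t')(2)), Mul(-1, 1968)) = Add(Add(Rational(-87, 7), Mul(-1, Mul(2, 2))), Mul(-1, 1968)) = Add(Add(Rational(-87, 7), Mul(-1, 4)), -1968) = Add(Add(Rational(-87, 7), -4), -1968) = Add(Rational(-115, 7), -1968) = Rational(-13891, 7)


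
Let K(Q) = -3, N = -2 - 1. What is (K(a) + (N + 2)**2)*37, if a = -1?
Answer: -74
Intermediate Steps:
N = -3
(K(a) + (N + 2)**2)*37 = (-3 + (-3 + 2)**2)*37 = (-3 + (-1)**2)*37 = (-3 + 1)*37 = -2*37 = -74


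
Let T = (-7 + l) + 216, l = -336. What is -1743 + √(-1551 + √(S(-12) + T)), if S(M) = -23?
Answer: -1743 + √(-1551 + 5*I*√6) ≈ -1742.8 + 39.383*I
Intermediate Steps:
T = -127 (T = (-7 - 336) + 216 = -343 + 216 = -127)
-1743 + √(-1551 + √(S(-12) + T)) = -1743 + √(-1551 + √(-23 - 127)) = -1743 + √(-1551 + √(-150)) = -1743 + √(-1551 + 5*I*√6)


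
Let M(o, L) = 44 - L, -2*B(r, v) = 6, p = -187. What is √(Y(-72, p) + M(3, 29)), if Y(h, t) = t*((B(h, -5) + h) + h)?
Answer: 12*√191 ≈ 165.84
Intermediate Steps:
B(r, v) = -3 (B(r, v) = -½*6 = -3)
Y(h, t) = t*(-3 + 2*h) (Y(h, t) = t*((-3 + h) + h) = t*(-3 + 2*h))
√(Y(-72, p) + M(3, 29)) = √(-187*(-3 + 2*(-72)) + (44 - 1*29)) = √(-187*(-3 - 144) + (44 - 29)) = √(-187*(-147) + 15) = √(27489 + 15) = √27504 = 12*√191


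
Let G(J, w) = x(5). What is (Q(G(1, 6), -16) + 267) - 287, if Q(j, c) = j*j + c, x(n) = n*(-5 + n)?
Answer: -36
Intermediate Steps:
G(J, w) = 0 (G(J, w) = 5*(-5 + 5) = 5*0 = 0)
Q(j, c) = c + j² (Q(j, c) = j² + c = c + j²)
(Q(G(1, 6), -16) + 267) - 287 = ((-16 + 0²) + 267) - 287 = ((-16 + 0) + 267) - 287 = (-16 + 267) - 287 = 251 - 287 = -36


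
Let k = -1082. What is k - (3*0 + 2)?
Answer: -1084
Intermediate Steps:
k - (3*0 + 2) = -1082 - (3*0 + 2) = -1082 - (0 + 2) = -1082 - 1*2 = -1082 - 2 = -1084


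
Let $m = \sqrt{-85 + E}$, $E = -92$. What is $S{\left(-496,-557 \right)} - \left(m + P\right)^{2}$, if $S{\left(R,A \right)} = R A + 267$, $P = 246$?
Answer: $216200 - 492 i \sqrt{177} \approx 2.162 \cdot 10^{5} - 6545.6 i$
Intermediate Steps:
$m = i \sqrt{177}$ ($m = \sqrt{-85 - 92} = \sqrt{-177} = i \sqrt{177} \approx 13.304 i$)
$S{\left(R,A \right)} = 267 + A R$ ($S{\left(R,A \right)} = A R + 267 = 267 + A R$)
$S{\left(-496,-557 \right)} - \left(m + P\right)^{2} = \left(267 - -276272\right) - \left(i \sqrt{177} + 246\right)^{2} = \left(267 + 276272\right) - \left(246 + i \sqrt{177}\right)^{2} = 276539 - \left(246 + i \sqrt{177}\right)^{2}$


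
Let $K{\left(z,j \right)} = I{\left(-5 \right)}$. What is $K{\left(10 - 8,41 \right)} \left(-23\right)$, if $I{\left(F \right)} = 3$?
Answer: $-69$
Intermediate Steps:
$K{\left(z,j \right)} = 3$
$K{\left(10 - 8,41 \right)} \left(-23\right) = 3 \left(-23\right) = -69$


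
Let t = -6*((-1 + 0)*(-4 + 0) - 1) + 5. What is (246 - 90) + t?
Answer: 143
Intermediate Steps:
t = -13 (t = -6*(-1*(-4) - 1) + 5 = -6*(4 - 1) + 5 = -6*3 + 5 = -18 + 5 = -13)
(246 - 90) + t = (246 - 90) - 13 = 156 - 13 = 143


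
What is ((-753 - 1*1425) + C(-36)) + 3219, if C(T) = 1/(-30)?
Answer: 31229/30 ≈ 1041.0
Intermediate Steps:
C(T) = -1/30
((-753 - 1*1425) + C(-36)) + 3219 = ((-753 - 1*1425) - 1/30) + 3219 = ((-753 - 1425) - 1/30) + 3219 = (-2178 - 1/30) + 3219 = -65341/30 + 3219 = 31229/30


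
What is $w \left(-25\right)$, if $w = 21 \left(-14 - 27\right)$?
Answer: $21525$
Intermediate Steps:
$w = -861$ ($w = 21 \left(-41\right) = -861$)
$w \left(-25\right) = \left(-861\right) \left(-25\right) = 21525$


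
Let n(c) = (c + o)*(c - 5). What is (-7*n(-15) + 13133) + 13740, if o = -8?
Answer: 23653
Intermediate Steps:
n(c) = (-8 + c)*(-5 + c) (n(c) = (c - 8)*(c - 5) = (-8 + c)*(-5 + c))
(-7*n(-15) + 13133) + 13740 = (-7*(40 + (-15)² - 13*(-15)) + 13133) + 13740 = (-7*(40 + 225 + 195) + 13133) + 13740 = (-7*460 + 13133) + 13740 = (-3220 + 13133) + 13740 = 9913 + 13740 = 23653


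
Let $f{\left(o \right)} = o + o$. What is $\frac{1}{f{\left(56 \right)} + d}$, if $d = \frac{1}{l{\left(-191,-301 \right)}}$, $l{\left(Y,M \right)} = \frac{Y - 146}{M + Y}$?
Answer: $\frac{337}{38236} \approx 0.0088137$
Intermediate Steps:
$l{\left(Y,M \right)} = \frac{-146 + Y}{M + Y}$
$f{\left(o \right)} = 2 o$
$d = \frac{492}{337}$ ($d = \frac{1}{\frac{1}{-301 - 191} \left(-146 - 191\right)} = \frac{1}{\frac{1}{-492} \left(-337\right)} = \frac{1}{\left(- \frac{1}{492}\right) \left(-337\right)} = \frac{1}{\frac{337}{492}} = \frac{492}{337} \approx 1.4599$)
$\frac{1}{f{\left(56 \right)} + d} = \frac{1}{2 \cdot 56 + \frac{492}{337}} = \frac{1}{112 + \frac{492}{337}} = \frac{1}{\frac{38236}{337}} = \frac{337}{38236}$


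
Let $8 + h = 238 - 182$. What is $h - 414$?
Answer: $-366$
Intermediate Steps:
$h = 48$ ($h = -8 + \left(238 - 182\right) = -8 + 56 = 48$)
$h - 414 = 48 - 414 = -366$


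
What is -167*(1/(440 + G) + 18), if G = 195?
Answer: -1908977/635 ≈ -3006.3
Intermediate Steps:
-167*(1/(440 + G) + 18) = -167*(1/(440 + 195) + 18) = -167*(1/635 + 18) = -167*11431/635 = -1908977/635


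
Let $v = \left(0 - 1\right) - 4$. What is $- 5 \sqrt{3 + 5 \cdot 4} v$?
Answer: $25 \sqrt{23} \approx 119.9$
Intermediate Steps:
$v = -5$ ($v = -1 - 4 = -5$)
$- 5 \sqrt{3 + 5 \cdot 4} v = - 5 \sqrt{3 + 5 \cdot 4} \left(-5\right) = - 5 \sqrt{3 + 20} \left(-5\right) = - 5 \sqrt{23} \left(-5\right) = 25 \sqrt{23}$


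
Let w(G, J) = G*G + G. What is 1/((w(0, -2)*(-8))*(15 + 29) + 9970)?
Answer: 1/9970 ≈ 0.00010030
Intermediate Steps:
w(G, J) = G + G² (w(G, J) = G² + G = G + G²)
1/((w(0, -2)*(-8))*(15 + 29) + 9970) = 1/(((0*(1 + 0))*(-8))*(15 + 29) + 9970) = 1/(((0*1)*(-8))*44 + 9970) = 1/((0*(-8))*44 + 9970) = 1/(0*44 + 9970) = 1/(0 + 9970) = 1/9970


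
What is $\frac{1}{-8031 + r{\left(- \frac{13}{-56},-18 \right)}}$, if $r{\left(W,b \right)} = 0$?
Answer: $- \frac{1}{8031} \approx -0.00012452$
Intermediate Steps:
$\frac{1}{-8031 + r{\left(- \frac{13}{-56},-18 \right)}} = \frac{1}{-8031 + 0} = \frac{1}{-8031} = - \frac{1}{8031}$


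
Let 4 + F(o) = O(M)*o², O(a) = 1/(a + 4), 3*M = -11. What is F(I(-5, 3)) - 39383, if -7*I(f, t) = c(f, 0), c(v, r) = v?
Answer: -1929888/49 ≈ -39386.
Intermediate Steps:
M = -11/3 (M = (⅓)*(-11) = -11/3 ≈ -3.6667)
O(a) = 1/(4 + a)
I(f, t) = -f/7
F(o) = -4 + 3*o² (F(o) = -4 + o²/(4 - 11/3) = -4 + o²/(⅓) = -4 + 3*o²)
F(I(-5, 3)) - 39383 = (-4 + 3*(-⅐*(-5))²) - 39383 = (-4 + 3*(5/7)²) - 39383 = (-4 + 3*(25/49)) - 39383 = (-4 + 75/49) - 39383 = -121/49 - 39383 = -1929888/49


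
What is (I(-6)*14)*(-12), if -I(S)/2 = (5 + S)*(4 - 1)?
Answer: -1008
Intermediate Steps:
I(S) = -30 - 6*S (I(S) = -2*(5 + S)*(4 - 1) = -2*(5 + S)*3 = -2*(15 + 3*S) = -30 - 6*S)
(I(-6)*14)*(-12) = ((-30 - 6*(-6))*14)*(-12) = ((-30 + 36)*14)*(-12) = (6*14)*(-12) = 84*(-12) = -1008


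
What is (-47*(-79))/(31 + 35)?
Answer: 3713/66 ≈ 56.258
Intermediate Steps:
(-47*(-79))/(31 + 35) = 3713/66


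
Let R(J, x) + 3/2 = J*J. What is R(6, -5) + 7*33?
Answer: 531/2 ≈ 265.50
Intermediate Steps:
R(J, x) = -3/2 + J**2 (R(J, x) = -3/2 + J*J = -3/2 + J**2)
R(6, -5) + 7*33 = (-3/2 + 6**2) + 7*33 = (-3/2 + 36) + 231 = 69/2 + 231 = 531/2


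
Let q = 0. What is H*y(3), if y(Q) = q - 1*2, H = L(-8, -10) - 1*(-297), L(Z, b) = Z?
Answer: -578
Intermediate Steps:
H = 289 (H = -8 - 1*(-297) = -8 + 297 = 289)
y(Q) = -2 (y(Q) = 0 - 1*2 = 0 - 2 = -2)
H*y(3) = 289*(-2) = -578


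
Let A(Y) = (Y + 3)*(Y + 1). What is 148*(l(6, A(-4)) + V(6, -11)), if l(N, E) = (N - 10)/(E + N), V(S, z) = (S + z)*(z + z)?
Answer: 145928/9 ≈ 16214.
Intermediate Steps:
V(S, z) = 2*z*(S + z) (V(S, z) = (S + z)*(2*z) = 2*z*(S + z))
A(Y) = (1 + Y)*(3 + Y) (A(Y) = (3 + Y)*(1 + Y) = (1 + Y)*(3 + Y))
l(N, E) = (-10 + N)/(E + N)
148*(l(6, A(-4)) + V(6, -11)) = 148*((-10 + 6)/((3 + (-4)**2 + 4*(-4)) + 6) + 2*(-11)*(6 - 11)) = 148*(-4/((3 + 16 - 16) + 6) + 2*(-11)*(-5)) = 148*(-4/(3 + 6) + 110) = 148*(-4/9 + 110) = 148*(986/9) = 145928/9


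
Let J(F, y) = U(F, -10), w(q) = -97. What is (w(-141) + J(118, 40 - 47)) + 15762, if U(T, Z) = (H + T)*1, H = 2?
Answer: 15785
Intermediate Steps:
U(T, Z) = 2 + T (U(T, Z) = (2 + T)*1 = 2 + T)
J(F, y) = 2 + F
(w(-141) + J(118, 40 - 47)) + 15762 = (-97 + (2 + 118)) + 15762 = (-97 + 120) + 15762 = 23 + 15762 = 15785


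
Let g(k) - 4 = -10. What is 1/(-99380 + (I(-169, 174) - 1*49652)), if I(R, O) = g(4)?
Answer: -1/149038 ≈ -6.7097e-6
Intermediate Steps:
g(k) = -6 (g(k) = 4 - 10 = -6)
I(R, O) = -6
1/(-99380 + (I(-169, 174) - 1*49652)) = 1/(-99380 + (-6 - 1*49652)) = 1/(-99380 + (-6 - 49652)) = 1/(-99380 - 49658) = 1/(-149038) = -1/149038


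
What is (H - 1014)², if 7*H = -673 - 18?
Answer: 60668521/49 ≈ 1.2381e+6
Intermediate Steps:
H = -691/7 (H = (-673 - 18)/7 = (⅐)*(-691) = -691/7 ≈ -98.714)
(H - 1014)² = (-691/7 - 1014)² = (-7789/7)² = 60668521/49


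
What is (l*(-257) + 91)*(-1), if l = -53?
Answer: -13712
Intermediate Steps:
(l*(-257) + 91)*(-1) = (-53*(-257) + 91)*(-1) = (13621 + 91)*(-1) = 13712*(-1) = -13712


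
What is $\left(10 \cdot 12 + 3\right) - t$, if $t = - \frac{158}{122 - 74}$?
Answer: $\frac{3031}{24} \approx 126.29$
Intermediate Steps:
$t = - \frac{79}{24}$ ($t = - \frac{158}{48} = \left(-158\right) \frac{1}{48} = - \frac{79}{24} \approx -3.2917$)
$\left(10 \cdot 12 + 3\right) - t = \left(10 \cdot 12 + 3\right) - - \frac{79}{24} = \left(120 + 3\right) + \frac{79}{24} = 123 + \frac{79}{24} = \frac{3031}{24}$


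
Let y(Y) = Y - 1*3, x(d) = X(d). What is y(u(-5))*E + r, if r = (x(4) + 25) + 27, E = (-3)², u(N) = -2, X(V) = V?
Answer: 11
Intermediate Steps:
x(d) = d
y(Y) = -3 + Y (y(Y) = Y - 3 = -3 + Y)
E = 9
r = 56 (r = (4 + 25) + 27 = 29 + 27 = 56)
y(u(-5))*E + r = (-3 - 2)*9 + 56 = -5*9 + 56 = -45 + 56 = 11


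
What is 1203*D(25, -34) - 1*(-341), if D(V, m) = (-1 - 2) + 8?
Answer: 6356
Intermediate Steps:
D(V, m) = 5 (D(V, m) = -3 + 8 = 5)
1203*D(25, -34) - 1*(-341) = 1203*5 - 1*(-341) = 6015 + 341 = 6356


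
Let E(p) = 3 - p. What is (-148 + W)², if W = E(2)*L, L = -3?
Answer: 22801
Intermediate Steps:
W = -3 (W = (3 - 1*2)*(-3) = (3 - 2)*(-3) = 1*(-3) = -3)
(-148 + W)² = (-148 - 3)² = (-151)² = 22801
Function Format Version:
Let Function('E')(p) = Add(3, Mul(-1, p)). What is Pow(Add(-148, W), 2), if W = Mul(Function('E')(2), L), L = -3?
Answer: 22801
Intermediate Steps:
W = -3 (W = Mul(Add(3, Mul(-1, 2)), -3) = Mul(Add(3, -2), -3) = Mul(1, -3) = -3)
Pow(Add(-148, W), 2) = Pow(Add(-148, -3), 2) = Pow(-151, 2) = 22801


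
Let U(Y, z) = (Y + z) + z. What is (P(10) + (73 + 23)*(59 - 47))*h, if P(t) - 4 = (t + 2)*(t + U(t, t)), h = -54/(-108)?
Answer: 818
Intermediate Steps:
U(Y, z) = Y + 2*z
h = ½ (h = -54*(-1/108) = ½ ≈ 0.50000)
P(t) = 4 + 4*t*(2 + t) (P(t) = 4 + (t + 2)*(t + (t + 2*t)) = 4 + (2 + t)*(t + 3*t) = 4 + (2 + t)*(4*t) = 4 + 4*t*(2 + t))
(P(10) + (73 + 23)*(59 - 47))*h = ((4 + 4*10² + 8*10) + (73 + 23)*(59 - 47))*(½) = ((4 + 4*100 + 80) + 96*12)*(½) = ((4 + 400 + 80) + 1152)*(½) = (484 + 1152)*(½) = 1636*(½) = 818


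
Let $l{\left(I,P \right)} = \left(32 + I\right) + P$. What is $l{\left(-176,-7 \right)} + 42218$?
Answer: $42067$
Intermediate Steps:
$l{\left(I,P \right)} = 32 + I + P$
$l{\left(-176,-7 \right)} + 42218 = \left(32 - 176 - 7\right) + 42218 = -151 + 42218 = 42067$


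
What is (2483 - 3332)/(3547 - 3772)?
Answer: 283/75 ≈ 3.7733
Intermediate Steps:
(2483 - 3332)/(3547 - 3772) = -849/(-225) = -849*(-1/225) = 283/75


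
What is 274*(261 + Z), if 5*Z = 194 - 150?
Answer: 369626/5 ≈ 73925.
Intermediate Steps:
Z = 44/5 (Z = (194 - 150)/5 = (⅕)*44 = 44/5 ≈ 8.8000)
274*(261 + Z) = 274*(261 + 44/5) = 274*(1349/5) = 369626/5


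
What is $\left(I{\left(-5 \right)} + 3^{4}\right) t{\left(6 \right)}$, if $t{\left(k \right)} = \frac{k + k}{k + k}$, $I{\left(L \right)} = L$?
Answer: $76$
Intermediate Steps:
$t{\left(k \right)} = 1$ ($t{\left(k \right)} = \frac{2 k}{2 k} = 2 k \frac{1}{2 k} = 1$)
$\left(I{\left(-5 \right)} + 3^{4}\right) t{\left(6 \right)} = \left(-5 + 3^{4}\right) 1 = \left(-5 + 81\right) 1 = 76 \cdot 1 = 76$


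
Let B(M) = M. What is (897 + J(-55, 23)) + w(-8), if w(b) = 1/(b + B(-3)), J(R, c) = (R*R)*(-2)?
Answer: -56684/11 ≈ -5153.1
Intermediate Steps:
J(R, c) = -2*R**2 (J(R, c) = R**2*(-2) = -2*R**2)
w(b) = 1/(-3 + b) (w(b) = 1/(b - 3) = 1/(-3 + b))
(897 + J(-55, 23)) + w(-8) = (897 - 2*(-55)**2) + 1/(-3 - 8) = (897 - 2*3025) + 1/(-11) = (897 - 6050) - 1/11 = -5153 - 1/11 = -56684/11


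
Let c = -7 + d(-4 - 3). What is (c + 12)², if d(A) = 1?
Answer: 36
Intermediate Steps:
c = -6 (c = -7 + 1 = -6)
(c + 12)² = (-6 + 12)² = 6² = 36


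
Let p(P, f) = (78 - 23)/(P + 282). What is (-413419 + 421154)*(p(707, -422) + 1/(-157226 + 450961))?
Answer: 1922613266/4469291 ≈ 430.18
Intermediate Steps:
p(P, f) = 55/(282 + P)
(-413419 + 421154)*(p(707, -422) + 1/(-157226 + 450961)) = (-413419 + 421154)*(55/(282 + 707) + 1/(-157226 + 450961)) = 7735*(55/989 + 1/293735) = 7735*(16156414/290503915) = 1922613266/4469291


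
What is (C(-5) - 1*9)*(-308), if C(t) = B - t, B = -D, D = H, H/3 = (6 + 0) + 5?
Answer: 11396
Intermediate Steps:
H = 33 (H = 3*((6 + 0) + 5) = 3*(6 + 5) = 3*11 = 33)
D = 33
B = -33 (B = -1*33 = -33)
C(t) = -33 - t
(C(-5) - 1*9)*(-308) = ((-33 - 1*(-5)) - 1*9)*(-308) = ((-33 + 5) - 9)*(-308) = (-28 - 9)*(-308) = -37*(-308) = 11396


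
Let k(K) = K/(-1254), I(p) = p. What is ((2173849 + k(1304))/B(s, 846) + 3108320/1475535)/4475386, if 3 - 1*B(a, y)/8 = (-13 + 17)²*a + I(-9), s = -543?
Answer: 143120182953199/19211688479343412800 ≈ 7.4496e-6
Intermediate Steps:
k(K) = -K/1254 (k(K) = K*(-1/1254) = -K/1254)
B(a, y) = 96 - 128*a (B(a, y) = 24 - 8*((-13 + 17)²*a - 9) = 24 - 8*(4²*a - 9) = 24 - 8*(16*a - 9) = 24 - 8*(-9 + 16*a) = 24 + (72 - 128*a) = 96 - 128*a)
((2173849 + k(1304))/B(s, 846) + 3108320/1475535)/4475386 = ((2173849 - 1/1254*1304)/(96 - 128*(-543)) + 3108320/1475535)/4475386 = ((2173849 - 652/627)/(96 + 69504) + 3108320*(1/1475535))*(1/4475386) = ((1363002671/627)/69600 + 621664/295107)*(1/4475386) = ((1363002671/627)*(1/69600) + 621664/295107)*(1/4475386) = (1363002671/43639200 + 621664/295107)*(1/4475386) = (143120182953199/4292744464800)*(1/4475386) = 143120182953199/19211688479343412800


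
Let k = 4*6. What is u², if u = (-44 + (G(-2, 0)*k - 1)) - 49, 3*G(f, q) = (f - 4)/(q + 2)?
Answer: 13924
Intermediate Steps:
G(f, q) = (-4 + f)/(3*(2 + q)) (G(f, q) = ((f - 4)/(q + 2))/3 = ((-4 + f)/(2 + q))/3 = (-4 + f)/(3*(2 + q)))
k = 24
u = -118 (u = (-44 + (((-4 - 2)/(3*(2 + 0)))*24 - 1)) - 49 = (-44 + (((⅓)*(-6)/2)*24 - 1)) - 49 = (-44 + (((⅓)*(½)*(-6))*24 - 1)) - 49 = (-44 + (-1*24 - 1)) - 49 = (-44 + (-24 - 1)) - 49 = (-44 - 25) - 49 = -69 - 49 = -118)
u² = (-118)² = 13924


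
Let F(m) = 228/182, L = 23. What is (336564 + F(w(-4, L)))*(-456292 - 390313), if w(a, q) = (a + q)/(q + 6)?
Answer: -25929342147990/91 ≈ -2.8494e+11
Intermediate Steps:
w(a, q) = (a + q)/(6 + q)
F(m) = 114/91 (F(m) = 228*(1/182) = 114/91)
(336564 + F(w(-4, L)))*(-456292 - 390313) = (336564 + 114/91)*(-456292 - 390313) = (30627438/91)*(-846605) = -25929342147990/91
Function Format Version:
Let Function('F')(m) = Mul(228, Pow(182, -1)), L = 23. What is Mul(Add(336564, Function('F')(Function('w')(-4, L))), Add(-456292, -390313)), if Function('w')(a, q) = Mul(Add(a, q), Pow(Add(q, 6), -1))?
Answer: Rational(-25929342147990, 91) ≈ -2.8494e+11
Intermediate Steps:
Function('w')(a, q) = Mul(Pow(Add(6, q), -1), Add(a, q)) (Function('w')(a, q) = Mul(Add(a, q), Pow(Add(6, q), -1)) = Mul(Pow(Add(6, q), -1), Add(a, q)))
Function('F')(m) = Rational(114, 91) (Function('F')(m) = Mul(228, Rational(1, 182)) = Rational(114, 91))
Mul(Add(336564, Function('F')(Function('w')(-4, L))), Add(-456292, -390313)) = Mul(Add(336564, Rational(114, 91)), Add(-456292, -390313)) = Mul(Rational(30627438, 91), -846605) = Rational(-25929342147990, 91)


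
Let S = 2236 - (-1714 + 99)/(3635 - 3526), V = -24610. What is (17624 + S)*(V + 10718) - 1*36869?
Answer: -30099022381/109 ≈ -2.7614e+8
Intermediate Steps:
S = 245339/109 (S = 2236 - (-1615)/109 = 2236 - 1*(-1615/109) = 2236 + 1615/109 = 245339/109 ≈ 2250.8)
(17624 + S)*(V + 10718) - 1*36869 = (17624 + 245339/109)*(-24610 + 10718) - 1*36869 = (2166355/109)*(-13892) - 36869 = -30095003660/109 - 36869 = -30099022381/109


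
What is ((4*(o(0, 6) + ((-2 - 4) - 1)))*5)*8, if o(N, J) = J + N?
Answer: -160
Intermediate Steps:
((4*(o(0, 6) + ((-2 - 4) - 1)))*5)*8 = ((4*((6 + 0) + ((-2 - 4) - 1)))*5)*8 = ((4*(6 + (-6 - 1)))*5)*8 = ((4*(6 - 7))*5)*8 = ((4*(-1))*5)*8 = -4*5*8 = -20*8 = -160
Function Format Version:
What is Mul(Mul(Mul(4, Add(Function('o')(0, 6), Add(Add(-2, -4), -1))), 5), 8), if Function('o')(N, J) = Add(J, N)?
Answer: -160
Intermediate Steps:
Mul(Mul(Mul(4, Add(Function('o')(0, 6), Add(Add(-2, -4), -1))), 5), 8) = Mul(Mul(Mul(4, Add(Add(6, 0), Add(Add(-2, -4), -1))), 5), 8) = Mul(Mul(Mul(4, Add(6, Add(-6, -1))), 5), 8) = Mul(Mul(Mul(4, Add(6, -7)), 5), 8) = Mul(Mul(Mul(4, -1), 5), 8) = Mul(Mul(-4, 5), 8) = Mul(-20, 8) = -160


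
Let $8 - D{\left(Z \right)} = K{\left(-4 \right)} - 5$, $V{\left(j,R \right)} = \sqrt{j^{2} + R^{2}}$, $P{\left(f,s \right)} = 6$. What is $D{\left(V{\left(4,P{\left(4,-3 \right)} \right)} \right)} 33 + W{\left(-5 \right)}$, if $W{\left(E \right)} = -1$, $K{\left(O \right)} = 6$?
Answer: $230$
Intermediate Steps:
$V{\left(j,R \right)} = \sqrt{R^{2} + j^{2}}$
$D{\left(Z \right)} = 7$ ($D{\left(Z \right)} = 8 - \left(6 - 5\right) = 8 - 1 = 7$)
$D{\left(V{\left(4,P{\left(4,-3 \right)} \right)} \right)} 33 + W{\left(-5 \right)} = 7 \cdot 33 - 1 = 231 - 1 = 230$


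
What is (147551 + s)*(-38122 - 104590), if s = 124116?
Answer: -38770140904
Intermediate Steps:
(147551 + s)*(-38122 - 104590) = (147551 + 124116)*(-38122 - 104590) = 271667*(-142712) = -38770140904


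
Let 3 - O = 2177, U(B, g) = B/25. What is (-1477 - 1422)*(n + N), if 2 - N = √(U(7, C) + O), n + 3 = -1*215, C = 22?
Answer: 626184 + 2899*I*√54343/5 ≈ 6.2618e+5 + 1.3516e+5*I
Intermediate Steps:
U(B, g) = B/25 (U(B, g) = B*(1/25) = B/25)
O = -2174 (O = 3 - 1*2177 = 3 - 2177 = -2174)
n = -218 (n = -3 - 1*215 = -3 - 215 = -218)
N = 2 - I*√54343/5 (N = 2 - √((1/25)*7 - 2174) = 2 - √(7/25 - 2174) = 2 - √(-54343/25) = 2 - I*√54343/5 ≈ 2.0 - 46.623*I)
(-1477 - 1422)*(n + N) = (-1477 - 1422)*(-218 + (2 - I*√54343/5)) = -2899*(-216 - I*√54343/5) = 626184 + 2899*I*√54343/5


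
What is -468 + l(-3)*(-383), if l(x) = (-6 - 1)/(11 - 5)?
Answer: -127/6 ≈ -21.167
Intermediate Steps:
l(x) = -7/6
-468 + l(-3)*(-383) = -468 - 7/6*(-383) = -468 + 2681/6 = -127/6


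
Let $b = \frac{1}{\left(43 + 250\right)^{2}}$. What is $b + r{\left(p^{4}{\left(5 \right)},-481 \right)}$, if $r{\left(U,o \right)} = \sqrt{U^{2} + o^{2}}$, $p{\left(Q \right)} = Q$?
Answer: $\frac{1}{85849} + \sqrt{621986} \approx 788.66$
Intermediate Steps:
$b = \frac{1}{85849}$ ($b = \frac{1}{293^{2}} = \frac{1}{85849} \approx 1.1648 \cdot 10^{-5}$)
$b + r{\left(p^{4}{\left(5 \right)},-481 \right)} = \frac{1}{85849} + \sqrt{\left(5^{4}\right)^{2} + \left(-481\right)^{2}} = \frac{1}{85849} + \sqrt{625^{2} + 231361} = \frac{1}{85849} + \sqrt{390625 + 231361} = \frac{1}{85849} + \sqrt{621986}$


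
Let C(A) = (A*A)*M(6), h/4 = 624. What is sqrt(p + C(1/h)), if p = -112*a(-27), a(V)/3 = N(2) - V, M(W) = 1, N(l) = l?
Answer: I*sqrt(60705275903)/2496 ≈ 98.712*I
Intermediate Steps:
h = 2496 (h = 4*624 = 2496)
C(A) = A**2 (C(A) = (A*A)*1 = A**2*1 = A**2)
a(V) = 6 - 3*V (a(V) = 3*(2 - V) = 6 - 3*V)
p = -9744 (p = -112*(6 - 3*(-27)) = -112*(6 + 81) = -112*87 = -9744)
sqrt(p + C(1/h)) = sqrt(-9744 + (1/2496)**2) = sqrt(-9744 + 1/6230016) = sqrt(-60705275903/6230016) = I*sqrt(60705275903)/2496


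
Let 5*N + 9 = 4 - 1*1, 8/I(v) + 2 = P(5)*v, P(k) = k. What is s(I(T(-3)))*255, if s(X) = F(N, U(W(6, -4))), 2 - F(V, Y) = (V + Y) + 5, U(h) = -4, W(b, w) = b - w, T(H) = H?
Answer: 561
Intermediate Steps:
I(v) = 8/(-2 + 5*v)
N = -6/5 (N = -9/5 + (4 - 1*1)/5 = -9/5 + (4 - 1)/5 = -9/5 + (⅕)*3 = -9/5 + ⅗ = -6/5 ≈ -1.2000)
F(V, Y) = -3 - V - Y (F(V, Y) = 2 - ((V + Y) + 5) = 2 - (5 + V + Y) = 2 + (-5 - V - Y) = -3 - V - Y)
s(X) = 11/5 (s(X) = -3 - 1*(-6/5) - 1*(-4) = -3 + 6/5 + 4 = 11/5)
s(I(T(-3)))*255 = (11/5)*255 = 561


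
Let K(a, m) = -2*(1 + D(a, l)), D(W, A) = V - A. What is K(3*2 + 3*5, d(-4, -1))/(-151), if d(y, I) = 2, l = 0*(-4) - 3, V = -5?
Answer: -2/151 ≈ -0.013245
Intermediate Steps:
l = -3 (l = 0 - 3 = -3)
D(W, A) = -5 - A
K(a, m) = 2 (K(a, m) = -2*(1 + (-5 - 1*(-3))) = -2*(1 + (-5 + 3)) = -2*(1 - 2) = -2*(-1) = 2)
K(3*2 + 3*5, d(-4, -1))/(-151) = 2/(-151) = 2*(-1/151) = -2/151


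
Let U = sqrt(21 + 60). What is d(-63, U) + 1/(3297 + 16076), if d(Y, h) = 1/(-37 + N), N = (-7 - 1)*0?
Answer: -19336/716801 ≈ -0.026975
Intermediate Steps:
U = 9 (U = sqrt(81) = 9)
N = 0 (N = -8*0 = 0)
d(Y, h) = -1/37 (d(Y, h) = 1/(-37 + 0) = 1/(-37) = -1/37)
d(-63, U) + 1/(3297 + 16076) = -1/37 + 1/(3297 + 16076) = -1/37 + 1/19373 = -19336/716801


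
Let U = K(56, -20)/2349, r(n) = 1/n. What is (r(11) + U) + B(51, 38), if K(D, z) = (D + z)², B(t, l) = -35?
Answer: -10960/319 ≈ -34.357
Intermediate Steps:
U = 16/29 (U = (56 - 20)²/2349 = 36²*(1/2349) = 1296*(1/2349) = 16/29 ≈ 0.55172)
(r(11) + U) + B(51, 38) = (1/11 + 16/29) - 35 = 205/319 - 35 = -10960/319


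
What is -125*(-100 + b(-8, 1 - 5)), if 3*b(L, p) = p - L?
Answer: 37000/3 ≈ 12333.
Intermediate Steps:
b(L, p) = -L/3 + p/3 (b(L, p) = (p - L)/3 = -L/3 + p/3)
-125*(-100 + b(-8, 1 - 5)) = -125*(-100 + (-⅓*(-8) + (1 - 5)/3)) = -125*(-100 + (8/3 + (⅓)*(-4))) = -125*(-100 + (8/3 - 4/3)) = -125*(-100 + 4/3) = -125*(-296/3) = 37000/3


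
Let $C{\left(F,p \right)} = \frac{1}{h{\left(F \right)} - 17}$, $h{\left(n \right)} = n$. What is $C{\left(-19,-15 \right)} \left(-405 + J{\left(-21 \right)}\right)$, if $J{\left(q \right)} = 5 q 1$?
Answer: $\frac{85}{6} \approx 14.167$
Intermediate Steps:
$C{\left(F,p \right)} = \frac{1}{-17 + F}$ ($C{\left(F,p \right)} = \frac{1}{F - 17} = \frac{1}{-17 + F}$)
$J{\left(q \right)} = 5 q$
$C{\left(-19,-15 \right)} \left(-405 + J{\left(-21 \right)}\right) = \frac{-405 + 5 \left(-21\right)}{-17 - 19} = \frac{-405 - 105}{-36} = \left(- \frac{1}{36}\right) \left(-510\right) = \frac{85}{6}$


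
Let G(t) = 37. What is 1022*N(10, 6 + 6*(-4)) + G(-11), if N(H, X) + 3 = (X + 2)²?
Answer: 258603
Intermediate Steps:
N(H, X) = -3 + (2 + X)² (N(H, X) = -3 + (X + 2)² = -3 + (2 + X)²)
1022*N(10, 6 + 6*(-4)) + G(-11) = 1022*(-3 + (2 + (6 + 6*(-4)))²) + 37 = 1022*(-3 + (2 + (6 - 24))²) + 37 = 1022*(-3 + (2 - 18)²) + 37 = 1022*(-3 + (-16)²) + 37 = 1022*(-3 + 256) + 37 = 1022*253 + 37 = 258566 + 37 = 258603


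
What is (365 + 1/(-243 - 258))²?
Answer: 33439242496/251001 ≈ 1.3322e+5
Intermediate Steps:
(365 + 1/(-243 - 258))² = (365 + 1/(-501))² = (365 - 1/501)² = (182864/501)² = 33439242496/251001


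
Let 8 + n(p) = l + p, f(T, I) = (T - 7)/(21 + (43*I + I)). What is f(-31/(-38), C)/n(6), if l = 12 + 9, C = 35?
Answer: -235/1127042 ≈ -0.00020851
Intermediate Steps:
l = 21
f(T, I) = (-7 + T)/(21 + 44*I)
n(p) = 13 + p (n(p) = -8 + (21 + p) = 13 + p)
f(-31/(-38), C)/n(6) = ((-7 - 31/(-38))/(21 + 44*35))/(13 + 6) = ((-7 - 31*(-1/38))/(21 + 1540))/19 = ((-7 + 31/38)/1561)*(1/19) = ((1/1561)*(-235/38))*(1/19) = -235/59318*1/19 = -235/1127042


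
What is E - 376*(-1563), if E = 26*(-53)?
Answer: 586310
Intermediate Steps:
E = -1378
E - 376*(-1563) = -1378 - 376*(-1563) = -1378 + 587688 = 586310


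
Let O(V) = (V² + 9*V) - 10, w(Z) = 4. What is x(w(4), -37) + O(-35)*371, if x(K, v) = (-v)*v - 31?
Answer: 332500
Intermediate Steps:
O(V) = -10 + V² + 9*V
x(K, v) = -31 - v² (x(K, v) = -v² - 31 = -31 - v²)
x(w(4), -37) + O(-35)*371 = (-31 - 1*(-37)²) + (-10 + (-35)² + 9*(-35))*371 = (-31 - 1*1369) + (-10 + 1225 - 315)*371 = (-31 - 1369) + 900*371 = -1400 + 333900 = 332500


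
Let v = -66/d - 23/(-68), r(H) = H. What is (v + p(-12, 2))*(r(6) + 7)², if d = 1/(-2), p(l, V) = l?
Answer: 1382927/68 ≈ 20337.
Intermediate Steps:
d = -½ ≈ -0.50000
v = 8999/68 (v = -66/(-½) - 23/(-68) = -66*(-2) - 23*(-1/68) = 132 + 23/68 = 8999/68 ≈ 132.34)
(v + p(-12, 2))*(r(6) + 7)² = (8999/68 - 12)*(6 + 7)² = (8183/68)*13² = (8183/68)*169 = 1382927/68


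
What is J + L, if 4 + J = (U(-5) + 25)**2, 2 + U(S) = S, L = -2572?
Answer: -2252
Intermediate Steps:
U(S) = -2 + S
J = 320 (J = -4 + ((-2 - 5) + 25)**2 = -4 + (-7 + 25)**2 = -4 + 18**2 = -4 + 324 = 320)
J + L = 320 - 2572 = -2252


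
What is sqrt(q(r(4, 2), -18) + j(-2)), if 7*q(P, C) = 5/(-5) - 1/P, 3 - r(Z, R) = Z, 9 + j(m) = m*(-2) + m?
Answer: I*sqrt(7) ≈ 2.6458*I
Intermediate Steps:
j(m) = -9 - m (j(m) = -9 + (m*(-2) + m) = -9 + (-2*m + m) = -9 - m)
r(Z, R) = 3 - Z
q(P, C) = -1/7 - 1/(7*P) (q(P, C) = (5/(-5) - 1/P)/7 = (5*(-1/5) - 1/P)/7 = (-1 - 1/P)/7 = -1/7 - 1/(7*P))
sqrt(q(r(4, 2), -18) + j(-2)) = sqrt((-1 - (3 - 1*4))/(7*(3 - 1*4)) + (-9 - 1*(-2))) = sqrt((-1 - (3 - 4))/(7*(3 - 4)) + (-9 + 2)) = sqrt((1/7)*(-1 - 1*(-1))/(-1) - 7) = sqrt((1/7)*(-1)*(-1 + 1) - 7) = sqrt((1/7)*(-1)*0 - 7) = sqrt(0 - 7) = sqrt(-7) = I*sqrt(7)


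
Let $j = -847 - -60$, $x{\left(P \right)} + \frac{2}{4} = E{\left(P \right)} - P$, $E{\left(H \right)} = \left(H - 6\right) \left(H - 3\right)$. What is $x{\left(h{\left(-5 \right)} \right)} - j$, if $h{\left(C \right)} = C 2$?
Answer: $\frac{2009}{2} \approx 1004.5$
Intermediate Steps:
$h{\left(C \right)} = 2 C$
$E{\left(H \right)} = \left(-6 + H\right) \left(-3 + H\right)$
$x{\left(P \right)} = \frac{35}{2} + P^{2} - 10 P$ ($x{\left(P \right)} = - \frac{1}{2} - \left(-18 - P^{2} + 10 P\right) = - \frac{1}{2} + \left(18 + P^{2} - 10 P\right) = \frac{35}{2} + P^{2} - 10 P$)
$j = -787$ ($j = -847 + 60 = -787$)
$x{\left(h{\left(-5 \right)} \right)} - j = \left(\frac{35}{2} + \left(2 \left(-5\right)\right)^{2} - 10 \cdot 2 \left(-5\right)\right) - -787 = \left(\frac{35}{2} + \left(-10\right)^{2} - -100\right) + 787 = \left(\frac{35}{2} + 100 + 100\right) + 787 = \frac{435}{2} + 787 = \frac{2009}{2}$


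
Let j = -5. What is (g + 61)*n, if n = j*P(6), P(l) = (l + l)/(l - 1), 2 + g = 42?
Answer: -1212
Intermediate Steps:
g = 40 (g = -2 + 42 = 40)
P(l) = 2*l/(-1 + l) (P(l) = (2*l)/(-1 + l) = 2*l/(-1 + l))
n = -12 (n = -10*6/(-1 + 6) = -10*6/5 = -5*12/5 = -12)
(g + 61)*n = (40 + 61)*(-12) = 101*(-12) = -1212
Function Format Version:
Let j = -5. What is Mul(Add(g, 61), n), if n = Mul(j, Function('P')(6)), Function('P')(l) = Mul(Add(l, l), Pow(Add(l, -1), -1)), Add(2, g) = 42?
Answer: -1212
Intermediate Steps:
g = 40 (g = Add(-2, 42) = 40)
Function('P')(l) = Mul(2, l, Pow(Add(-1, l), -1)) (Function('P')(l) = Mul(Mul(2, l), Pow(Add(-1, l), -1)) = Mul(2, l, Pow(Add(-1, l), -1)))
n = -12 (n = Mul(-5, Mul(2, 6, Pow(Add(-1, 6), -1))) = Mul(-5, Mul(2, 6, Pow(5, -1))) = Mul(-5, Mul(2, 6, Rational(1, 5))) = Mul(-5, Rational(12, 5)) = -12)
Mul(Add(g, 61), n) = Mul(Add(40, 61), -12) = Mul(101, -12) = -1212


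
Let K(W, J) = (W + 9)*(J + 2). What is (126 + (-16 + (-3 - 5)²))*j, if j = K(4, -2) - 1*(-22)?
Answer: 3828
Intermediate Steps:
K(W, J) = (2 + J)*(9 + W) (K(W, J) = (9 + W)*(2 + J) = (2 + J)*(9 + W))
j = 22 (j = (18 + 2*4 + 9*(-2) - 2*4) - 1*(-22) = (18 + 8 - 18 - 8) + 22 = 0 + 22 = 22)
(126 + (-16 + (-3 - 5)²))*j = (126 + (-16 + (-3 - 5)²))*22 = (126 + (-16 + (-8)²))*22 = (126 + (-16 + 64))*22 = (126 + 48)*22 = 174*22 = 3828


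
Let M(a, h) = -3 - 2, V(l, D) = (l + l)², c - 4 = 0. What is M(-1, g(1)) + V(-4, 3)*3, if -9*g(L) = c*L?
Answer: 187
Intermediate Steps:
c = 4 (c = 4 + 0 = 4)
V(l, D) = 4*l² (V(l, D) = (2*l)² = 4*l²)
g(L) = -4*L/9
M(a, h) = -5
M(-1, g(1)) + V(-4, 3)*3 = -5 + (4*(-4)²)*3 = -5 + (4*16)*3 = -5 + 64*3 = -5 + 192 = 187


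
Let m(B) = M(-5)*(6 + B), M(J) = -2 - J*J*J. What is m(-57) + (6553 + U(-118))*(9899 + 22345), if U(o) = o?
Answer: 207483867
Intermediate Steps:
M(J) = -2 - J³ (M(J) = -2 - J²*J = -2 - J³)
m(B) = 738 + 123*B (m(B) = (-2 - 1*(-5)³)*(6 + B) = (-2 - 1*(-125))*(6 + B) = (-2 + 125)*(6 + B) = 123*(6 + B) = 738 + 123*B)
m(-57) + (6553 + U(-118))*(9899 + 22345) = (738 + 123*(-57)) + (6553 - 118)*(9899 + 22345) = (738 - 7011) + 6435*32244 = -6273 + 207490140 = 207483867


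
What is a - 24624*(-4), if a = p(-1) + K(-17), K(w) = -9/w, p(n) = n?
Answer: 1674424/17 ≈ 98496.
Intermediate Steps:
a = -8/17 (a = -1 - 9/(-17) = -1 - 9*(-1/17) = -1 + 9/17 = -8/17 ≈ -0.47059)
a - 24624*(-4) = -8/17 - 24624*(-4) = -8/17 - 324*(-304) = -8/17 + 98496 = 1674424/17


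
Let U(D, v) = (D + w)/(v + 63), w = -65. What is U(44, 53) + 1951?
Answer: 226295/116 ≈ 1950.8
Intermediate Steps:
U(D, v) = (-65 + D)/(63 + v) (U(D, v) = (D - 65)/(v + 63) = (-65 + D)/(63 + v))
U(44, 53) + 1951 = (-65 + 44)/(63 + 53) + 1951 = -21/116 + 1951 = 226295/116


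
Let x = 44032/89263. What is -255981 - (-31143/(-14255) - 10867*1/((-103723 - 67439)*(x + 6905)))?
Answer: -384992436927866275289327/1503975494931522570 ≈ -2.5598e+5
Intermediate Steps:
x = 44032/89263 (x = 44032*(1/89263) = 44032/89263 ≈ 0.49328)
-255981 - (-31143/(-14255) - 10867*1/((-103723 - 67439)*(x + 6905))) = -255981 - (-31143/(-14255) - 10867*1/((-103723 - 67439)*(44032/89263 + 6905))) = -255981 - (-31143*(-1/14255) - 10867/((616405047/89263)*(-171162))) = -255981 - (31143/14255 - 10867/(-105505120654614/89263)) = -255981 - (31143/14255 - 10867*(-89263/105505120654614)) = -255981 - (31143/14255 + 970021021/105505120654614) = -255981 - 1*3285759800196298157/1503975494931522570 = -255981 - 3285759800196298157/1503975494931522570 = -384992436927866275289327/1503975494931522570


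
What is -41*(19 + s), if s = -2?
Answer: -697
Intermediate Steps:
-41*(19 + s) = -41*(19 - 2) = -41*17 = -697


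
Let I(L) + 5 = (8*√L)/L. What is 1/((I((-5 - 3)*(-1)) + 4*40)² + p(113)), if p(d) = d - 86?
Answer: 1203/28905740 - 31*√2/28905740 ≈ 4.0101e-5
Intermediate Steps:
p(d) = -86 + d
I(L) = -5 + 8/√L (I(L) = -5 + (8*√L)/L = -5 + 8/√L)
1/((I((-5 - 3)*(-1)) + 4*40)² + p(113)) = 1/(((-5 + 8/√((-5 - 3)*(-1))) + 4*40)² + (-86 + 113)) = 1/(((-5 + 8/√(-8*(-1))) + 160)² + 27) = 1/(((-5 + 8/√8) + 160)² + 27) = 1/(((-5 + 8*(√2/4)) + 160)² + 27) = 1/(((-5 + 2*√2) + 160)² + 27) = 1/((155 + 2*√2)² + 27) = 1/(27 + (155 + 2*√2)²)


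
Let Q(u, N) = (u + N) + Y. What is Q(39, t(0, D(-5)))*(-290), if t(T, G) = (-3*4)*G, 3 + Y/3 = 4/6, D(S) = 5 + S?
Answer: -9280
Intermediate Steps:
Y = -7 (Y = -9 + 3*(4/6) = -9 + 3*(4*(⅙)) = -9 + 3*(⅔) = -9 + 2 = -7)
t(T, G) = -12*G
Q(u, N) = -7 + N + u (Q(u, N) = (u + N) - 7 = (N + u) - 7 = -7 + N + u)
Q(39, t(0, D(-5)))*(-290) = (-7 - 12*(5 - 5) + 39)*(-290) = (-7 - 12*0 + 39)*(-290) = (-7 + 0 + 39)*(-290) = 32*(-290) = -9280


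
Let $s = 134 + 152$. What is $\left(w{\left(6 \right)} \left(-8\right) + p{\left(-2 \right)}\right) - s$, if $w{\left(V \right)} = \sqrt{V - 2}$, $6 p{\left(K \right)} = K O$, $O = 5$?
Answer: $- \frac{911}{3} \approx -303.67$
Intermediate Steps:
$p{\left(K \right)} = \frac{5 K}{6}$ ($p{\left(K \right)} = \frac{K 5}{6} = \frac{5 K}{6}$)
$w{\left(V \right)} = \sqrt{-2 + V}$
$s = 286$
$\left(w{\left(6 \right)} \left(-8\right) + p{\left(-2 \right)}\right) - s = \left(\sqrt{-2 + 6} \left(-8\right) + \frac{5}{6} \left(-2\right)\right) - 286 = \left(\sqrt{4} \left(-8\right) - \frac{5}{3}\right) - 286 = \left(2 \left(-8\right) - \frac{5}{3}\right) - 286 = \left(-16 - \frac{5}{3}\right) - 286 = - \frac{53}{3} - 286 = - \frac{911}{3}$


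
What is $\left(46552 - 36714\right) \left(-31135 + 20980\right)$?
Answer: $-99904890$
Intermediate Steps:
$\left(46552 - 36714\right) \left(-31135 + 20980\right) = 9838 \left(-10155\right) = -99904890$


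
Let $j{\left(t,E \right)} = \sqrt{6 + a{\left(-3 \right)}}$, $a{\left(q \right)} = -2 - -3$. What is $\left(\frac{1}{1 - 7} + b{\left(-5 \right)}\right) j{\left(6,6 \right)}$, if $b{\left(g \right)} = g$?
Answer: $- \frac{31 \sqrt{7}}{6} \approx -13.67$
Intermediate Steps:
$a{\left(q \right)} = 1$ ($a{\left(q \right)} = -2 + 3 = 1$)
$j{\left(t,E \right)} = \sqrt{7}$ ($j{\left(t,E \right)} = \sqrt{6 + 1} = \sqrt{7}$)
$\left(\frac{1}{1 - 7} + b{\left(-5 \right)}\right) j{\left(6,6 \right)} = \left(\frac{1}{1 - 7} - 5\right) \sqrt{7} = \left(\frac{1}{-6} - 5\right) \sqrt{7} = \left(- \frac{1}{6} - 5\right) \sqrt{7} = - \frac{31 \sqrt{7}}{6}$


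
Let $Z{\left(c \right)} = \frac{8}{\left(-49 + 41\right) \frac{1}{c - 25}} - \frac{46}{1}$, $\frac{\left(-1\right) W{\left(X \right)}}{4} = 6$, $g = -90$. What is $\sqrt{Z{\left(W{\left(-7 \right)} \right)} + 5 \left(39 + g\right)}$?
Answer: $6 i \sqrt{7} \approx 15.875 i$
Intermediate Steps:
$W{\left(X \right)} = -24$ ($W{\left(X \right)} = \left(-4\right) 6 = -24$)
$Z{\left(c \right)} = -21 - c$ ($Z{\left(c \right)} = \frac{8}{\left(-8\right) \frac{1}{-25 + c}} - 46 = 8 \left(\frac{25}{8} - \frac{c}{8}\right) - 46 = \left(25 - c\right) - 46 = -21 - c$)
$\sqrt{Z{\left(W{\left(-7 \right)} \right)} + 5 \left(39 + g\right)} = \sqrt{\left(-21 - -24\right) + 5 \left(39 - 90\right)} = \sqrt{\left(-21 + 24\right) + 5 \left(-51\right)} = \sqrt{3 - 255} = \sqrt{-252} = 6 i \sqrt{7}$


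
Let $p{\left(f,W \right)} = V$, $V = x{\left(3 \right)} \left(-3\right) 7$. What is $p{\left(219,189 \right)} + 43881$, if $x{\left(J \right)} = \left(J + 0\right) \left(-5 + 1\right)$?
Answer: $44133$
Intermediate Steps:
$x{\left(J \right)} = - 4 J$ ($x{\left(J \right)} = J \left(-4\right) = - 4 J$)
$V = 252$ ($V = \left(-4\right) 3 \left(-3\right) 7 = \left(-12\right) \left(-3\right) 7 = 36 \cdot 7 = 252$)
$p{\left(f,W \right)} = 252$
$p{\left(219,189 \right)} + 43881 = 252 + 43881 = 44133$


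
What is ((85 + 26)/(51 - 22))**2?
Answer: 12321/841 ≈ 14.650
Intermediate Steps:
((85 + 26)/(51 - 22))**2 = (111/29)**2 = 12321/841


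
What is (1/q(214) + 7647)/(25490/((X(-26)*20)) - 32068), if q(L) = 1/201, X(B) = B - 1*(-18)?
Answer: -13952/57293 ≈ -0.24352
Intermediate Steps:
X(B) = 18 + B (X(B) = B + 18 = 18 + B)
q(L) = 1/201
(1/q(214) + 7647)/(25490/((X(-26)*20)) - 32068) = (1/(1/201) + 7647)/(25490/(((18 - 26)*20)) - 32068) = (201 + 7647)/(25490/((-8*20)) - 32068) = 7848/(25490/(-160) - 32068) = 7848/(25490*(-1/160) - 32068) = 7848/(-2549/16 - 32068) = 7848/(-515637/16) = 7848*(-16/515637) = -13952/57293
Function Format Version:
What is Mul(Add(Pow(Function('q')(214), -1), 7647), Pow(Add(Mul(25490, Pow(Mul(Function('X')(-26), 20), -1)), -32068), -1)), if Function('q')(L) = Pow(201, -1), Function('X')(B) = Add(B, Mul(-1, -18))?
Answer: Rational(-13952, 57293) ≈ -0.24352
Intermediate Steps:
Function('X')(B) = Add(18, B) (Function('X')(B) = Add(B, 18) = Add(18, B))
Function('q')(L) = Rational(1, 201)
Mul(Add(Pow(Function('q')(214), -1), 7647), Pow(Add(Mul(25490, Pow(Mul(Function('X')(-26), 20), -1)), -32068), -1)) = Mul(Add(Pow(Rational(1, 201), -1), 7647), Pow(Add(Mul(25490, Pow(Mul(Add(18, -26), 20), -1)), -32068), -1)) = Mul(Add(201, 7647), Pow(Add(Mul(25490, Pow(Mul(-8, 20), -1)), -32068), -1)) = Mul(7848, Pow(Add(Mul(25490, Pow(-160, -1)), -32068), -1)) = Mul(7848, Pow(Add(Mul(25490, Rational(-1, 160)), -32068), -1)) = Mul(7848, Pow(Add(Rational(-2549, 16), -32068), -1)) = Mul(7848, Pow(Rational(-515637, 16), -1)) = Mul(7848, Rational(-16, 515637)) = Rational(-13952, 57293)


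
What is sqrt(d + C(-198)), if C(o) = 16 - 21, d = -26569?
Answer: I*sqrt(26574) ≈ 163.02*I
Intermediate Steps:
C(o) = -5
sqrt(d + C(-198)) = sqrt(-26569 - 5) = sqrt(-26574) = I*sqrt(26574)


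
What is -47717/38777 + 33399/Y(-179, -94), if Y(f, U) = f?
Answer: -1303654366/6941083 ≈ -187.82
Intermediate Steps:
-47717/38777 + 33399/Y(-179, -94) = -47717/38777 + 33399/(-179) = -47717*1/38777 + 33399*(-1/179) = -47717/38777 - 33399/179 = -1303654366/6941083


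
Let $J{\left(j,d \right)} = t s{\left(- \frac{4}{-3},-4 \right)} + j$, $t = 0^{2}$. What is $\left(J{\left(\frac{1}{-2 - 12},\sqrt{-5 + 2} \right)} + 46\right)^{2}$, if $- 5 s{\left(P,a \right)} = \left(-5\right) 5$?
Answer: $\frac{413449}{196} \approx 2109.4$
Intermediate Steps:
$t = 0$
$s{\left(P,a \right)} = 5$ ($s{\left(P,a \right)} = - \frac{\left(-5\right) 5}{5} = \left(- \frac{1}{5}\right) \left(-25\right) = 5$)
$J{\left(j,d \right)} = j$ ($J{\left(j,d \right)} = 0 \cdot 5 + j = 0 + j = j$)
$\left(J{\left(\frac{1}{-2 - 12},\sqrt{-5 + 2} \right)} + 46\right)^{2} = \left(\frac{1}{-2 - 12} + 46\right)^{2} = \left(\frac{1}{-14} + 46\right)^{2} = \left(- \frac{1}{14} + 46\right)^{2} = \left(\frac{643}{14}\right)^{2} = \frac{413449}{196}$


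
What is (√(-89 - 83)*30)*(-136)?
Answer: -8160*I*√43 ≈ -53509.0*I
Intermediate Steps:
(√(-89 - 83)*30)*(-136) = (√(-172)*30)*(-136) = ((2*I*√43)*30)*(-136) = (60*I*√43)*(-136) = -8160*I*√43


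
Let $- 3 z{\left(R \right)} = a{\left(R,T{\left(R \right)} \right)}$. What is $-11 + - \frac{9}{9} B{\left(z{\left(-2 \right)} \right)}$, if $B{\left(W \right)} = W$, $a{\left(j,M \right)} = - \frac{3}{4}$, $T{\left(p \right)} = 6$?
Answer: $- \frac{45}{4} \approx -11.25$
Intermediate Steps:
$a{\left(j,M \right)} = - \frac{3}{4}$ ($a{\left(j,M \right)} = \left(-3\right) \frac{1}{4} = - \frac{3}{4}$)
$z{\left(R \right)} = \frac{1}{4}$ ($z{\left(R \right)} = \left(- \frac{1}{3}\right) \left(- \frac{3}{4}\right) = \frac{1}{4}$)
$-11 + - \frac{9}{9} B{\left(z{\left(-2 \right)} \right)} = -11 + - \frac{9}{9} \cdot \frac{1}{4} = -11 + \left(-9\right) \frac{1}{9} \cdot \frac{1}{4} = -11 - \frac{1}{4} = - \frac{45}{4}$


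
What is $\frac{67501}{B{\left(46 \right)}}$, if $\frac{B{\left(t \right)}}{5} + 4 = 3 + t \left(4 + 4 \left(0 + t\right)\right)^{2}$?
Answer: $\frac{67501}{8129115} \approx 0.0083036$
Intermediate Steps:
$B{\left(t \right)} = -5 + 5 t \left(4 + 4 t\right)^{2}$ ($B{\left(t \right)} = -20 + 5 \left(3 + t \left(4 + 4 \left(0 + t\right)\right)^{2}\right) = -20 + 5 \left(3 + t \left(4 + 4 t\right)^{2}\right) = -20 + \left(15 + 5 t \left(4 + 4 t\right)^{2}\right) = -5 + 5 t \left(4 + 4 t\right)^{2}$)
$\frac{67501}{B{\left(46 \right)}} = \frac{67501}{-5 + 80 \cdot 46 \left(1 + 46\right)^{2}} = \frac{67501}{-5 + 80 \cdot 46 \cdot 47^{2}} = \frac{67501}{-5 + 80 \cdot 46 \cdot 2209} = \frac{67501}{-5 + 8129120} = \frac{67501}{8129115}$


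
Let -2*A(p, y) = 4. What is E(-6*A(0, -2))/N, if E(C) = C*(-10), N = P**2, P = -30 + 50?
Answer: -3/10 ≈ -0.30000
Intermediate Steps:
P = 20
A(p, y) = -2 (A(p, y) = -1/2*4 = -2)
N = 400 (N = 20**2 = 400)
E(C) = -10*C
E(-6*A(0, -2))/N = -(-60)*(-2)/400 = -10*12*(1/400) = -120*1/400 = -3/10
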